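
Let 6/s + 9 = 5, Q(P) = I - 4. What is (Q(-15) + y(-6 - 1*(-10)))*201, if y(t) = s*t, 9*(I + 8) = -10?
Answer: -11524/3 ≈ -3841.3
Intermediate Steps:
I = -82/9 (I = -8 + (⅑)*(-10) = -8 - 10/9 = -82/9 ≈ -9.1111)
Q(P) = -118/9 (Q(P) = -82/9 - 4 = -118/9)
s = -3/2 (s = 6/(-9 + 5) = 6/(-4) = 6*(-¼) = -3/2 ≈ -1.5000)
y(t) = -3*t/2
(Q(-15) + y(-6 - 1*(-10)))*201 = (-118/9 - 3*(-6 - 1*(-10))/2)*201 = (-118/9 - 3*(-6 + 10)/2)*201 = (-118/9 - 3/2*4)*201 = (-118/9 - 6)*201 = -172/9*201 = -11524/3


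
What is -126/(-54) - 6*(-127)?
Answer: 2293/3 ≈ 764.33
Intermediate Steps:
-126/(-54) - 6*(-127) = -126*(-1/54) + 762 = 7/3 + 762 = 2293/3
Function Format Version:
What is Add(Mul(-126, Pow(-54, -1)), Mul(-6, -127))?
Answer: Rational(2293, 3) ≈ 764.33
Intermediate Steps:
Add(Mul(-126, Pow(-54, -1)), Mul(-6, -127)) = Add(Mul(-126, Rational(-1, 54)), 762) = Add(Rational(7, 3), 762) = Rational(2293, 3)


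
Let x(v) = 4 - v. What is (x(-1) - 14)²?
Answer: 81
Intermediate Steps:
(x(-1) - 14)² = ((4 - 1*(-1)) - 14)² = ((4 + 1) - 14)² = (5 - 14)² = (-9)² = 81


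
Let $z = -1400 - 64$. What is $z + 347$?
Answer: $-1117$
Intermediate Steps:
$z = -1464$ ($z = -1400 - 64 = -1464$)
$z + 347 = -1464 + 347 = -1117$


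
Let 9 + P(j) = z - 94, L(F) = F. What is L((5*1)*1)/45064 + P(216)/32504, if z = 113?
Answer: 76645/183095032 ≈ 0.00041861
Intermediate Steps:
P(j) = 10 (P(j) = -9 + (113 - 94) = -9 + 19 = 10)
L((5*1)*1)/45064 + P(216)/32504 = ((5*1)*1)/45064 + 10/32504 = (5*1)*(1/45064) + 10*(1/32504) = 5*(1/45064) + 5/16252 = 5/45064 + 5/16252 = 76645/183095032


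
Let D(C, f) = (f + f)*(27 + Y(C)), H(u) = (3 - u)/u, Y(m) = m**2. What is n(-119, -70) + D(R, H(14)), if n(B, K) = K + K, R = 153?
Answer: -36968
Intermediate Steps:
n(B, K) = 2*K
H(u) = (3 - u)/u
D(C, f) = 2*f*(27 + C**2) (D(C, f) = (f + f)*(27 + C**2) = (2*f)*(27 + C**2) = 2*f*(27 + C**2))
n(-119, -70) + D(R, H(14)) = 2*(-70) + 2*((3 - 1*14)/14)*(27 + 153**2) = -140 + 2*((3 - 14)/14)*(27 + 23409) = -140 + 2*((1/14)*(-11))*23436 = -140 + 2*(-11/14)*23436 = -140 - 36828 = -36968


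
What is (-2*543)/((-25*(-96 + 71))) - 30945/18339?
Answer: -13085593/3820625 ≈ -3.4250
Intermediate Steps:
(-2*543)/((-25*(-96 + 71))) - 30945/18339 = -1086/((-25*(-25))) - 30945*1/18339 = -1086/625 - 10315/6113 = -13085593/3820625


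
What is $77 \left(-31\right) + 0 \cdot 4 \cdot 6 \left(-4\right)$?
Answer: $-2387$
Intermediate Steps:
$77 \left(-31\right) + 0 \cdot 4 \cdot 6 \left(-4\right) = -2387 + 0 \cdot 6 \left(-4\right) = -2387 + 0 \left(-4\right) = -2387 + 0 = -2387$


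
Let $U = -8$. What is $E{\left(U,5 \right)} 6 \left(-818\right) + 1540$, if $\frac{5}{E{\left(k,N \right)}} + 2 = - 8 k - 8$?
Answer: $\frac{9770}{9} \approx 1085.6$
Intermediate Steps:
$E{\left(k,N \right)} = \frac{5}{-10 - 8 k}$ ($E{\left(k,N \right)} = \frac{5}{-2 - \left(8 + 8 k\right)} = \frac{5}{-10 - 8 k}$)
$E{\left(U,5 \right)} 6 \left(-818\right) + 1540 = - \frac{5}{10 + 8 \left(-8\right)} 6 \left(-818\right) + 1540 = - \frac{5}{10 - 64} \cdot 6 \left(-818\right) + 1540 = - \frac{5}{-54} \cdot 6 \left(-818\right) + 1540 = \left(-5\right) \left(- \frac{1}{54}\right) 6 \left(-818\right) + 1540 = \frac{5}{54} \cdot 6 \left(-818\right) + 1540 = \frac{5}{9} \left(-818\right) + 1540 = - \frac{4090}{9} + 1540 = \frac{9770}{9}$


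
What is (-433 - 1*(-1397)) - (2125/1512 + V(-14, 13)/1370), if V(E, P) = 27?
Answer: 996958043/1035720 ≈ 962.58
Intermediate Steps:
(-433 - 1*(-1397)) - (2125/1512 + V(-14, 13)/1370) = (-433 - 1*(-1397)) - (2125/1512 + 27/1370) = (-433 + 1397) - (2125*(1/1512) + 27*(1/1370)) = 964 - (2125/1512 + 27/1370) = 964 - 1*1476037/1035720 = 964 - 1476037/1035720 = 996958043/1035720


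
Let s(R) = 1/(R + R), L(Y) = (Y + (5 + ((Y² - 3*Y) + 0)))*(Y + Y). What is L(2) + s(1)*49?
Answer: 89/2 ≈ 44.500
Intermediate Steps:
L(Y) = 2*Y*(5 + Y² - 2*Y) (L(Y) = (Y + (5 + (Y² - 3*Y)))*(2*Y) = (Y + (5 + Y² - 3*Y))*(2*Y) = (5 + Y² - 2*Y)*(2*Y) = 2*Y*(5 + Y² - 2*Y))
s(R) = 1/(2*R)
L(2) + s(1)*49 = 2*2*(5 + 2² - 2*2) + ((½)/1)*49 = 2*2*(5 + 4 - 4) + ((½)*1)*49 = 2*2*5 + (½)*49 = 20 + 49/2 = 89/2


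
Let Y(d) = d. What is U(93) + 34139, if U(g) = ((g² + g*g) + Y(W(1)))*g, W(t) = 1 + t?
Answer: 1643039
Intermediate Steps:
U(g) = g*(2 + 2*g²) (U(g) = ((g² + g*g) + (1 + 1))*g = ((g² + g²) + 2)*g = (2*g² + 2)*g = (2 + 2*g²)*g = g*(2 + 2*g²))
U(93) + 34139 = 2*93*(1 + 93²) + 34139 = 2*93*(1 + 8649) + 34139 = 2*93*8650 + 34139 = 1608900 + 34139 = 1643039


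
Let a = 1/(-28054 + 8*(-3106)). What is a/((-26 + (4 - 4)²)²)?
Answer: -1/35761752 ≈ -2.7963e-8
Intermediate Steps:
a = -1/52902 (a = 1/(-28054 - 24848) = 1/(-52902) = -1/52902 ≈ -1.8903e-5)
a/((-26 + (4 - 4)²)²) = -1/(52902*(-26 + (4 - 4)²)²) = -1/(52902*(-26 + 0²)²) = -1/(52902*(-26 + 0)²) = -1/(52902*((-26)²)) = -1/52902/676 = -1/52902*1/676 = -1/35761752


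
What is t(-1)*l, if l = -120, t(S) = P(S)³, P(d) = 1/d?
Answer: 120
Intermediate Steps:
t(S) = S⁻³ (t(S) = (1/S)³ = S⁻³)
t(-1)*l = -120/(-1)³ = -1*(-120) = 120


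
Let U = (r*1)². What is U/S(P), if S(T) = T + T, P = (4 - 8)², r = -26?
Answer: 169/8 ≈ 21.125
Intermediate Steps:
P = 16 (P = (-4)² = 16)
S(T) = 2*T
U = 676 (U = (-26*1)² = (-26)² = 676)
U/S(P) = 676/((2*16)) = 676/32 = 676*(1/32) = 169/8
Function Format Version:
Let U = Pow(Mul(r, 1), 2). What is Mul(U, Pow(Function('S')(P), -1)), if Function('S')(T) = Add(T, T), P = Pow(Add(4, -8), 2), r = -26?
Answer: Rational(169, 8) ≈ 21.125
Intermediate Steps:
P = 16 (P = Pow(-4, 2) = 16)
Function('S')(T) = Mul(2, T)
U = 676 (U = Pow(Mul(-26, 1), 2) = Pow(-26, 2) = 676)
Mul(U, Pow(Function('S')(P), -1)) = Mul(676, Pow(Mul(2, 16), -1)) = Mul(676, Pow(32, -1)) = Mul(676, Rational(1, 32)) = Rational(169, 8)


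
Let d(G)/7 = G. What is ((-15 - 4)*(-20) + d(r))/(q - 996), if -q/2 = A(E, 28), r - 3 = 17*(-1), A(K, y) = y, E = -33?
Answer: -141/526 ≈ -0.26806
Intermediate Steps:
r = -14 (r = 3 + 17*(-1) = 3 - 17 = -14)
d(G) = 7*G
q = -56 (q = -2*28 = -56)
((-15 - 4)*(-20) + d(r))/(q - 996) = ((-15 - 4)*(-20) + 7*(-14))/(-56 - 996) = (-19*(-20) - 98)/(-1052) = (380 - 98)*(-1/1052) = 282*(-1/1052) = -141/526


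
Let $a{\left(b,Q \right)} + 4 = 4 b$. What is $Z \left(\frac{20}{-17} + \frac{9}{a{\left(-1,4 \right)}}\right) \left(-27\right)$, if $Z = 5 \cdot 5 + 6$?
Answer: $\frac{261981}{136} \approx 1926.3$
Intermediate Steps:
$Z = 31$ ($Z = 25 + 6 = 31$)
$a{\left(b,Q \right)} = -4 + 4 b$
$Z \left(\frac{20}{-17} + \frac{9}{a{\left(-1,4 \right)}}\right) \left(-27\right) = 31 \left(\frac{20}{-17} + \frac{9}{-4 + 4 \left(-1\right)}\right) \left(-27\right) = 31 \left(20 \left(- \frac{1}{17}\right) + \frac{9}{-4 - 4}\right) \left(-27\right) = 31 \left(- \frac{20}{17} + \frac{9}{-8}\right) \left(-27\right) = 31 \left(- \frac{20}{17} + 9 \left(- \frac{1}{8}\right)\right) \left(-27\right) = 31 \left(- \frac{20}{17} - \frac{9}{8}\right) \left(-27\right) = 31 \left(- \frac{313}{136}\right) \left(-27\right) = \left(- \frac{9703}{136}\right) \left(-27\right) = \frac{261981}{136}$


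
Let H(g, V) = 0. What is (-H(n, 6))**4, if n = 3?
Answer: 0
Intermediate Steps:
(-H(n, 6))**4 = (-1*0)**4 = 0**4 = 0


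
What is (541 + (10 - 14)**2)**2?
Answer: 310249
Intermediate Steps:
(541 + (10 - 14)**2)**2 = (541 + (-4)**2)**2 = (541 + 16)**2 = 557**2 = 310249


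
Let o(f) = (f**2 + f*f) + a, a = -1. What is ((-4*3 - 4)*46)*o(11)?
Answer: -177376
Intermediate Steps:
o(f) = -1 + 2*f**2 (o(f) = (f**2 + f*f) - 1 = (f**2 + f**2) - 1 = 2*f**2 - 1 = -1 + 2*f**2)
((-4*3 - 4)*46)*o(11) = ((-4*3 - 4)*46)*(-1 + 2*11**2) = ((-12 - 4)*46)*(-1 + 2*121) = (-16*46)*(-1 + 242) = -736*241 = -177376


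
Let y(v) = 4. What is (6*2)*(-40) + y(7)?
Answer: -476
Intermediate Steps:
(6*2)*(-40) + y(7) = (6*2)*(-40) + 4 = 12*(-40) + 4 = -480 + 4 = -476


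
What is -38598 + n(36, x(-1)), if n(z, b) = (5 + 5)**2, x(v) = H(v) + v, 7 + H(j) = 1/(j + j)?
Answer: -38498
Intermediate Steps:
H(j) = -7 + 1/(2*j) (H(j) = -7 + 1/(j + j) = -7 + 1/(2*j))
x(v) = -7 + v + 1/(2*v) (x(v) = (-7 + 1/(2*v)) + v = -7 + v + 1/(2*v))
n(z, b) = 100 (n(z, b) = 10**2 = 100)
-38598 + n(36, x(-1)) = -38598 + 100 = -38498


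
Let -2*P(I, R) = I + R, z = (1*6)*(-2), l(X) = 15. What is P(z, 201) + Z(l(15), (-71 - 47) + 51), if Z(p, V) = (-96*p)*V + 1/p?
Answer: 2891567/30 ≈ 96386.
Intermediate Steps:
Z(p, V) = 1/p - 96*V*p (Z(p, V) = -96*V*p + 1/p = 1/p - 96*V*p)
z = -12 (z = 6*(-2) = -12)
P(I, R) = -I/2 - R/2 (P(I, R) = -(I + R)/2 = -I/2 - R/2)
P(z, 201) + Z(l(15), (-71 - 47) + 51) = (-½*(-12) - ½*201) + (1/15 - 96*((-71 - 47) + 51)*15) = (6 - 201/2) + (1/15 - 96*(-118 + 51)*15) = -189/2 + (1/15 - 96*(-67)*15) = -189/2 + (1/15 + 96480) = -189/2 + 1447201/15 = 2891567/30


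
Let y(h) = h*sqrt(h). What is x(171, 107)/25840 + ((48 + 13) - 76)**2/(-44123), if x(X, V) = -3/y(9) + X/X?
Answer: -6496627/1282655610 ≈ -0.0050650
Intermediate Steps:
y(h) = h**(3/2)
x(X, V) = 8/9 (x(X, V) = -3/(9**(3/2)) + X/X = -3/27 + 1 = -3*1/27 + 1 = -1/9 + 1 = 8/9)
x(171, 107)/25840 + ((48 + 13) - 76)**2/(-44123) = (8/9)/25840 + ((48 + 13) - 76)**2/(-44123) = (8/9)*(1/25840) + (61 - 76)**2*(-1/44123) = 1/29070 + (-15)**2*(-1/44123) = 1/29070 + 225*(-1/44123) = 1/29070 - 225/44123 = -6496627/1282655610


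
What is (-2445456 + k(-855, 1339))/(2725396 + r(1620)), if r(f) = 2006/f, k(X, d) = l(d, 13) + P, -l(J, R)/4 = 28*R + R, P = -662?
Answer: -1982577060/2207571763 ≈ -0.89808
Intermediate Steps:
l(J, R) = -116*R (l(J, R) = -4*(28*R + R) = -116*R)
k(X, d) = -2170 (k(X, d) = -116*13 - 662 = -1508 - 662 = -2170)
(-2445456 + k(-855, 1339))/(2725396 + r(1620)) = (-2445456 - 2170)/(2725396 + 2006/1620) = -2447626/(2725396 + 2006*(1/1620)) = -2447626/(2725396 + 1003/810) = -2447626/2207571763/810 = -2447626*810/2207571763 = -1982577060/2207571763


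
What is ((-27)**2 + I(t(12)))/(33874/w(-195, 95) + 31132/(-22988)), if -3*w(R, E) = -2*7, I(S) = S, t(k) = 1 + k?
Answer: 2132137/20854024 ≈ 0.10224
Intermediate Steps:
w(R, E) = 14/3 (w(R, E) = -(-2)*7/3 = -1/3*(-14) = 14/3)
((-27)**2 + I(t(12)))/(33874/w(-195, 95) + 31132/(-22988)) = ((-27)**2 + (1 + 12))/(33874/(14/3) + 31132/(-22988)) = (729 + 13)/(33874*(3/14) + 31132*(-1/22988)) = 742/(50811/7 - 7783/5747) = 742/(41708048/5747) = 742*(5747/41708048) = 2132137/20854024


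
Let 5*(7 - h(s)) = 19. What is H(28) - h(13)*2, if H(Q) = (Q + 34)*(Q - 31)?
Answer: -962/5 ≈ -192.40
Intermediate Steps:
H(Q) = (-31 + Q)*(34 + Q) (H(Q) = (34 + Q)*(-31 + Q) = (-31 + Q)*(34 + Q))
h(s) = 16/5 (h(s) = 7 - ⅕*19 = 7 - 19/5 = 16/5)
H(28) - h(13)*2 = (-1054 + 28² + 3*28) - 16*2/5 = (-1054 + 784 + 84) - 1*32/5 = -186 - 32/5 = -962/5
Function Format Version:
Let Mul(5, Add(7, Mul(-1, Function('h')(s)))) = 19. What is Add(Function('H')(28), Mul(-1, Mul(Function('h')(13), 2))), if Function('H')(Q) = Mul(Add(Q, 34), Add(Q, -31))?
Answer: Rational(-962, 5) ≈ -192.40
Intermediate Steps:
Function('H')(Q) = Mul(Add(-31, Q), Add(34, Q)) (Function('H')(Q) = Mul(Add(34, Q), Add(-31, Q)) = Mul(Add(-31, Q), Add(34, Q)))
Function('h')(s) = Rational(16, 5) (Function('h')(s) = Add(7, Mul(Rational(-1, 5), 19)) = Add(7, Rational(-19, 5)) = Rational(16, 5))
Add(Function('H')(28), Mul(-1, Mul(Function('h')(13), 2))) = Add(Add(-1054, Pow(28, 2), Mul(3, 28)), Mul(-1, Mul(Rational(16, 5), 2))) = Add(Add(-1054, 784, 84), Mul(-1, Rational(32, 5))) = Add(-186, Rational(-32, 5)) = Rational(-962, 5)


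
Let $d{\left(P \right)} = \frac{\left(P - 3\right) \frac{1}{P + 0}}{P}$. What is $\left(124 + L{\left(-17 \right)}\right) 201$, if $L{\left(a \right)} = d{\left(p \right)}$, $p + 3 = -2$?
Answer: $\frac{621492}{25} \approx 24860.0$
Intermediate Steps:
$p = -5$ ($p = -3 - 2 = -5$)
$d{\left(P \right)} = \frac{-3 + P}{P^{2}}$ ($d{\left(P \right)} = \frac{\left(-3 + P\right) \frac{1}{P}}{P} = \frac{\frac{1}{P} \left(-3 + P\right)}{P} = \frac{-3 + P}{P^{2}}$)
$L{\left(a \right)} = - \frac{8}{25}$ ($L{\left(a \right)} = \frac{-3 - 5}{25} = \frac{1}{25} \left(-8\right) = - \frac{8}{25}$)
$\left(124 + L{\left(-17 \right)}\right) 201 = \left(124 - \frac{8}{25}\right) 201 = \frac{3092}{25} \cdot 201 = \frac{621492}{25}$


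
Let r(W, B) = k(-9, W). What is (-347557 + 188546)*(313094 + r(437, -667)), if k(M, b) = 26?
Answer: -49789524320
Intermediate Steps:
r(W, B) = 26
(-347557 + 188546)*(313094 + r(437, -667)) = (-347557 + 188546)*(313094 + 26) = -159011*313120 = -49789524320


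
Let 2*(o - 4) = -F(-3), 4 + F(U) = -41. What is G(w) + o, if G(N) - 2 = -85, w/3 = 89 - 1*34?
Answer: -113/2 ≈ -56.500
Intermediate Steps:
w = 165 (w = 3*(89 - 1*34) = 3*(89 - 34) = 3*55 = 165)
G(N) = -83 (G(N) = 2 - 85 = -83)
F(U) = -45 (F(U) = -4 - 41 = -45)
o = 53/2 (o = 4 + (-1*(-45))/2 = 4 + (½)*45 = 4 + 45/2 = 53/2 ≈ 26.500)
G(w) + o = -83 + 53/2 = -113/2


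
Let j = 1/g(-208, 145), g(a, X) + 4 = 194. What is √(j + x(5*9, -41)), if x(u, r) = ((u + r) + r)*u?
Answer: I*√60106310/190 ≈ 40.804*I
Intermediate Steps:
g(a, X) = 190 (g(a, X) = -4 + 194 = 190)
x(u, r) = u*(u + 2*r) (x(u, r) = ((r + u) + r)*u = (u + 2*r)*u = u*(u + 2*r))
j = 1/190 ≈ 0.0052632
√(j + x(5*9, -41)) = √(1/190 + (5*9)*(5*9 + 2*(-41))) = √(1/190 + 45*(45 - 82)) = √(1/190 + 45*(-37)) = √(1/190 - 1665) = √(-316349/190) = I*√60106310/190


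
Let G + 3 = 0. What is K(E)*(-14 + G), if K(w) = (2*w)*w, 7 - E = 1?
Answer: -1224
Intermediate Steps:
E = 6 (E = 7 - 1*1 = 7 - 1 = 6)
G = -3 (G = -3 + 0 = -3)
K(w) = 2*w²
K(E)*(-14 + G) = (2*6²)*(-14 - 3) = (2*36)*(-17) = 72*(-17) = -1224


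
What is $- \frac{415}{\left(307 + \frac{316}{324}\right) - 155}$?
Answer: $- \frac{33615}{12391} \approx -2.7129$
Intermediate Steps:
$- \frac{415}{\left(307 + \frac{316}{324}\right) - 155} = - \frac{415}{\left(307 + 316 \cdot \frac{1}{324}\right) - 155} = - \frac{415}{\left(307 + \frac{79}{81}\right) - 155} = - \frac{415}{\frac{24946}{81} - 155} = - \frac{415}{\frac{12391}{81}} = \left(-415\right) \frac{81}{12391} = - \frac{33615}{12391}$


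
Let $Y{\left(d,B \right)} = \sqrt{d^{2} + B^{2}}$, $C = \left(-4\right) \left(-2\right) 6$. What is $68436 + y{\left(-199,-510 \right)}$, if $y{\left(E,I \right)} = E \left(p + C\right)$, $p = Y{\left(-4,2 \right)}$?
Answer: $58884 - 398 \sqrt{5} \approx 57994.0$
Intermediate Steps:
$C = 48$ ($C = 8 \cdot 6 = 48$)
$Y{\left(d,B \right)} = \sqrt{B^{2} + d^{2}}$
$p = 2 \sqrt{5}$ ($p = \sqrt{2^{2} + \left(-4\right)^{2}} = \sqrt{4 + 16} = \sqrt{20} = 2 \sqrt{5} \approx 4.4721$)
$y{\left(E,I \right)} = E \left(48 + 2 \sqrt{5}\right)$ ($y{\left(E,I \right)} = E \left(2 \sqrt{5} + 48\right) = E \left(48 + 2 \sqrt{5}\right)$)
$68436 + y{\left(-199,-510 \right)} = 68436 + 2 \left(-199\right) \left(24 + \sqrt{5}\right) = 68436 - \left(9552 + 398 \sqrt{5}\right) = 58884 - 398 \sqrt{5}$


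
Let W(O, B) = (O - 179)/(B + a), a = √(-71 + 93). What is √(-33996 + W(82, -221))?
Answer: √(-7513019 + 33996*√22)/√(221 - √22) ≈ 184.38*I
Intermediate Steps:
a = √22 ≈ 4.6904
W(O, B) = (-179 + O)/(B + √22) (W(O, B) = (O - 179)/(B + √22) = (-179 + O)/(B + √22))
√(-33996 + W(82, -221)) = √(-33996 + (-179 + 82)/(-221 + √22)) = √(-33996 - 97/(-221 + √22))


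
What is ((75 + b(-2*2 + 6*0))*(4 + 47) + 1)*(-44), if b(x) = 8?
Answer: -186296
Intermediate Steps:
((75 + b(-2*2 + 6*0))*(4 + 47) + 1)*(-44) = ((75 + 8)*(4 + 47) + 1)*(-44) = (83*51 + 1)*(-44) = (4233 + 1)*(-44) = 4234*(-44) = -186296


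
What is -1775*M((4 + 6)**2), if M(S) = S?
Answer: -177500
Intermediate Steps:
-1775*M((4 + 6)**2) = -1775*(4 + 6)**2 = -1775*10**2 = -1775*100 = -177500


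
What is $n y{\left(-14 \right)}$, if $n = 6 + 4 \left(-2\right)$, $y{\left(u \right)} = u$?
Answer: $28$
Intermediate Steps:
$n = -2$ ($n = 6 - 8 = -2$)
$n y{\left(-14 \right)} = \left(-2\right) \left(-14\right) = 28$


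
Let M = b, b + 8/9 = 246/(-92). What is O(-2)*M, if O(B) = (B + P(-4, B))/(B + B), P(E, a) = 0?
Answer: -1475/828 ≈ -1.7814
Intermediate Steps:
b = -1475/414 (b = -8/9 + 246/(-92) = -8/9 + 246*(-1/92) = -8/9 - 123/46 = -1475/414 ≈ -3.5628)
O(B) = ½ (O(B) = (B + 0)/(B + B) = B/((2*B)) = B*(1/(2*B)) = ½)
M = -1475/414 ≈ -3.5628
O(-2)*M = (½)*(-1475/414) = -1475/828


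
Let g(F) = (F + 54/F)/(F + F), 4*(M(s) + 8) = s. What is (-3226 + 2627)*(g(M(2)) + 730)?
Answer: -21892851/50 ≈ -4.3786e+5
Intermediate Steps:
M(s) = -8 + s/4
g(F) = (F + 54/F)/(2*F) (g(F) = (F + 54/F)/((2*F)) = (F + 54/F)*(1/(2*F)) = (F + 54/F)/(2*F))
(-3226 + 2627)*(g(M(2)) + 730) = (-3226 + 2627)*((½ + 27/(-8 + (¼)*2)²) + 730) = -599*((½ + 27/(-8 + ½)²) + 730) = -599*((½ + 27/(-15/2)²) + 730) = -599*((½ + 27*(4/225)) + 730) = -599*((½ + 12/25) + 730) = -599*(49/50 + 730) = -599*36549/50 = -21892851/50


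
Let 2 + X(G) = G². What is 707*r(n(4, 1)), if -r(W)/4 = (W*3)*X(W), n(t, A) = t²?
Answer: -34478976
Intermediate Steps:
X(G) = -2 + G²
r(W) = -12*W*(-2 + W²) (r(W) = -4*W*3*(-2 + W²) = -4*3*W*(-2 + W²) = -12*W*(-2 + W²))
707*r(n(4, 1)) = 707*(12*4²*(2 - (4²)²)) = 707*(12*16*(2 - 1*16²)) = 707*(12*16*(2 - 1*256)) = 707*(12*16*(2 - 256)) = 707*(12*16*(-254)) = 707*(-48768) = -34478976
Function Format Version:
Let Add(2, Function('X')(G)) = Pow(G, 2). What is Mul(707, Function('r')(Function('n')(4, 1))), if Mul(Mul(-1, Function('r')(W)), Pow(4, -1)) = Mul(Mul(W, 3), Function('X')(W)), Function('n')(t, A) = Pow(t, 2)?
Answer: -34478976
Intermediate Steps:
Function('X')(G) = Add(-2, Pow(G, 2))
Function('r')(W) = Mul(-12, W, Add(-2, Pow(W, 2))) (Function('r')(W) = Mul(-4, Mul(Mul(W, 3), Add(-2, Pow(W, 2)))) = Mul(-4, Mul(Mul(3, W), Add(-2, Pow(W, 2)))) = Mul(-4, Mul(3, W, Add(-2, Pow(W, 2)))) = Mul(-12, W, Add(-2, Pow(W, 2))))
Mul(707, Function('r')(Function('n')(4, 1))) = Mul(707, Mul(12, Pow(4, 2), Add(2, Mul(-1, Pow(Pow(4, 2), 2))))) = Mul(707, Mul(12, 16, Add(2, Mul(-1, Pow(16, 2))))) = Mul(707, Mul(12, 16, Add(2, Mul(-1, 256)))) = Mul(707, Mul(12, 16, Add(2, -256))) = Mul(707, Mul(12, 16, -254)) = Mul(707, -48768) = -34478976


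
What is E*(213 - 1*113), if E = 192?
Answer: 19200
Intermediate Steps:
E*(213 - 1*113) = 192*(213 - 1*113) = 192*(213 - 113) = 192*100 = 19200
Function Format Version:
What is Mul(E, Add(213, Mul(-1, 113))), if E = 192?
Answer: 19200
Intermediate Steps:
Mul(E, Add(213, Mul(-1, 113))) = Mul(192, Add(213, Mul(-1, 113))) = Mul(192, Add(213, -113)) = Mul(192, 100) = 19200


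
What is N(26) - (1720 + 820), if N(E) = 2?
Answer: -2538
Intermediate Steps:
N(26) - (1720 + 820) = 2 - (1720 + 820) = 2 - 1*2540 = 2 - 2540 = -2538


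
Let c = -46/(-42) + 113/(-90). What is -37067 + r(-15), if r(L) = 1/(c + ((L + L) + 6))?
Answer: -564197437/15221 ≈ -37067.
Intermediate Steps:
c = -101/630 (c = -46*(-1/42) + 113*(-1/90) = 23/21 - 113/90 = -101/630 ≈ -0.16032)
r(L) = 1/(3679/630 + 2*L) (r(L) = 1/(-101/630 + ((L + L) + 6)) = 1/(-101/630 + (2*L + 6)) = 1/(-101/630 + (6 + 2*L)) = 1/(3679/630 + 2*L))
-37067 + r(-15) = -37067 + 630/(3679 + 1260*(-15)) = -37067 + 630/(3679 - 18900) = -37067 + 630/(-15221) = -37067 + 630*(-1/15221) = -37067 - 630/15221 = -564197437/15221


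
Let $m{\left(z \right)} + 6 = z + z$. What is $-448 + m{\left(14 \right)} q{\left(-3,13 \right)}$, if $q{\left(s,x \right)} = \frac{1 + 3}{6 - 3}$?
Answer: $- \frac{1256}{3} \approx -418.67$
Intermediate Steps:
$m{\left(z \right)} = -6 + 2 z$ ($m{\left(z \right)} = -6 + \left(z + z\right) = -6 + 2 z$)
$q{\left(s,x \right)} = \frac{4}{3}$
$-448 + m{\left(14 \right)} q{\left(-3,13 \right)} = -448 + \left(-6 + 2 \cdot 14\right) \frac{4}{3} = -448 + \left(-6 + 28\right) \frac{4}{3} = -448 + 22 \cdot \frac{4}{3} = -448 + \frac{88}{3} = - \frac{1256}{3}$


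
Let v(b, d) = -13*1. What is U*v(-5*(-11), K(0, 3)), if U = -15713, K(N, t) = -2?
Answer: 204269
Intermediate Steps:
v(b, d) = -13
U*v(-5*(-11), K(0, 3)) = -15713*(-13) = 204269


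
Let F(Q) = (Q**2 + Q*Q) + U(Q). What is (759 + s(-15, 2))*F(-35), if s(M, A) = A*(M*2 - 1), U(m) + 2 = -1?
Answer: 1705559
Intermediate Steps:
U(m) = -3 (U(m) = -2 - 1 = -3)
s(M, A) = A*(-1 + 2*M) (s(M, A) = A*(2*M - 1) = A*(-1 + 2*M))
F(Q) = -3 + 2*Q**2 (F(Q) = (Q**2 + Q*Q) - 3 = (Q**2 + Q**2) - 3 = 2*Q**2 - 3 = -3 + 2*Q**2)
(759 + s(-15, 2))*F(-35) = (759 + 2*(-1 + 2*(-15)))*(-3 + 2*(-35)**2) = (759 + 2*(-1 - 30))*(-3 + 2*1225) = (759 + 2*(-31))*(-3 + 2450) = (759 - 62)*2447 = 697*2447 = 1705559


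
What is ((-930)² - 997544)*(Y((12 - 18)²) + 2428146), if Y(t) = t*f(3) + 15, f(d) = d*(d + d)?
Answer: -322166940996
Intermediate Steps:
f(d) = 2*d² (f(d) = d*(2*d) = 2*d²)
Y(t) = 15 + 18*t (Y(t) = t*(2*3²) + 15 = t*(2*9) + 15 = t*18 + 15 = 18*t + 15 = 15 + 18*t)
((-930)² - 997544)*(Y((12 - 18)²) + 2428146) = ((-930)² - 997544)*((15 + 18*(12 - 18)²) + 2428146) = (864900 - 997544)*((15 + 18*(-6)²) + 2428146) = -132644*((15 + 18*36) + 2428146) = -132644*((15 + 648) + 2428146) = -132644*(663 + 2428146) = -132644*2428809 = -322166940996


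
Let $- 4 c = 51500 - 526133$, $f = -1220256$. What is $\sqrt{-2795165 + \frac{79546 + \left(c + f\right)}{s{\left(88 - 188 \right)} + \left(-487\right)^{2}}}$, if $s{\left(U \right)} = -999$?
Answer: $\frac{i \sqrt{623616464151321190}}{472340} \approx 1671.9 i$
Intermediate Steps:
$c = \frac{474633}{4}$ ($c = - \frac{51500 - 526133}{4} = \left(- \frac{1}{4}\right) \left(-474633\right) = \frac{474633}{4} \approx 1.1866 \cdot 10^{5}$)
$\sqrt{-2795165 + \frac{79546 + \left(c + f\right)}{s{\left(88 - 188 \right)} + \left(-487\right)^{2}}} = \sqrt{-2795165 + \frac{79546 + \left(\frac{474633}{4} - 1220256\right)}{-999 + \left(-487\right)^{2}}} = \sqrt{-2795165 + \frac{79546 - \frac{4406391}{4}}{-999 + 237169}} = \sqrt{-2795165 - \frac{4088207}{4 \cdot 236170}} = \sqrt{-2795165 - \frac{4088207}{944680}} = \sqrt{- \frac{2640540560407}{944680}} = \frac{i \sqrt{623616464151321190}}{472340}$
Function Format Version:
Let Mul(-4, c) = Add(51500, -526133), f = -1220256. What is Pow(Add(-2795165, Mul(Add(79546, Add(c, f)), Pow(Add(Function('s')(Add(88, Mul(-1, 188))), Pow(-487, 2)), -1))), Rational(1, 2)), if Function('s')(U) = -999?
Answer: Mul(Rational(1, 472340), I, Pow(623616464151321190, Rational(1, 2))) ≈ Mul(1671.9, I)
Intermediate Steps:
c = Rational(474633, 4) (c = Mul(Rational(-1, 4), Add(51500, -526133)) = Mul(Rational(-1, 4), -474633) = Rational(474633, 4) ≈ 1.1866e+5)
Pow(Add(-2795165, Mul(Add(79546, Add(c, f)), Pow(Add(Function('s')(Add(88, Mul(-1, 188))), Pow(-487, 2)), -1))), Rational(1, 2)) = Pow(Add(-2795165, Mul(Add(79546, Add(Rational(474633, 4), -1220256)), Pow(Add(-999, Pow(-487, 2)), -1))), Rational(1, 2)) = Pow(Add(-2795165, Mul(Add(79546, Rational(-4406391, 4)), Pow(Add(-999, 237169), -1))), Rational(1, 2)) = Pow(Add(-2795165, Mul(Rational(-4088207, 4), Pow(236170, -1))), Rational(1, 2)) = Pow(Add(-2795165, Mul(Rational(-4088207, 4), Rational(1, 236170))), Rational(1, 2)) = Pow(Add(-2795165, Rational(-4088207, 944680)), Rational(1, 2)) = Pow(Rational(-2640540560407, 944680), Rational(1, 2)) = Mul(Rational(1, 472340), I, Pow(623616464151321190, Rational(1, 2)))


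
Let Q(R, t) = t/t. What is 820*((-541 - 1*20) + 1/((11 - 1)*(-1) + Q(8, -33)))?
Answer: -4141000/9 ≈ -4.6011e+5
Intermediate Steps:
Q(R, t) = 1
820*((-541 - 1*20) + 1/((11 - 1)*(-1) + Q(8, -33))) = 820*((-541 - 1*20) + 1/((11 - 1)*(-1) + 1)) = 820*((-541 - 20) + 1/(10*(-1) + 1)) = 820*(-561 + 1/(-10 + 1)) = 820*(-561 + 1/(-9)) = 820*(-561 - ⅑) = 820*(-5050/9) = -4141000/9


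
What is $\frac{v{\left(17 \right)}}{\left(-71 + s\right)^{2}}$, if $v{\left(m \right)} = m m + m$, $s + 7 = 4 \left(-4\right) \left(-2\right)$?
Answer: $\frac{153}{1058} \approx 0.14461$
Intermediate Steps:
$s = 25$ ($s = -7 + 4 \left(-4\right) \left(-2\right) = -7 - -32 = -7 + 32 = 25$)
$v{\left(m \right)} = m + m^{2}$ ($v{\left(m \right)} = m^{2} + m = m + m^{2}$)
$\frac{v{\left(17 \right)}}{\left(-71 + s\right)^{2}} = \frac{17 \left(1 + 17\right)}{\left(-71 + 25\right)^{2}} = \frac{17 \cdot 18}{\left(-46\right)^{2}} = \frac{306}{2116} = 306 \cdot \frac{1}{2116} = \frac{153}{1058}$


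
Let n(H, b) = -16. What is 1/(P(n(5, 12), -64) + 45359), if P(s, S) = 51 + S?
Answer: 1/45346 ≈ 2.2053e-5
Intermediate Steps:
1/(P(n(5, 12), -64) + 45359) = 1/((51 - 64) + 45359) = 1/(-13 + 45359) = 1/45346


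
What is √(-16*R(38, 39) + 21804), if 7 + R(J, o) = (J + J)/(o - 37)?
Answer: 2*√5327 ≈ 145.97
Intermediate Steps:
R(J, o) = -7 + 2*J/(-37 + o) (R(J, o) = -7 + (J + J)/(o - 37) = -7 + (2*J)/(-37 + o) = -7 + 2*J/(-37 + o))
√(-16*R(38, 39) + 21804) = √(-16*(259 - 7*39 + 2*38)/(-37 + 39) + 21804) = √(-16*(259 - 273 + 76)/2 + 21804) = √(-8*62 + 21804) = √(-16*31 + 21804) = √(-496 + 21804) = √21308 = 2*√5327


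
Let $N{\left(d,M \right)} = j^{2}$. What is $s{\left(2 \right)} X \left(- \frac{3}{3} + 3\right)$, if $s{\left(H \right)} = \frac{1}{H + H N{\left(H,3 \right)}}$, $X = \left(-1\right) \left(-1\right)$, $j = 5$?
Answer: $\frac{1}{26} \approx 0.038462$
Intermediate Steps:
$N{\left(d,M \right)} = 25$ ($N{\left(d,M \right)} = 5^{2} = 25$)
$X = 1$
$s{\left(H \right)} = \frac{1}{26 H}$ ($s{\left(H \right)} = \frac{1}{H + H 25} = \frac{1}{H + 25 H} = \frac{1}{26 H}$)
$s{\left(2 \right)} X \left(- \frac{3}{3} + 3\right) = \frac{1}{26 \cdot 2} \cdot 1 \left(- \frac{3}{3} + 3\right) = \frac{1}{26} \cdot \frac{1}{2} \cdot 1 \left(\left(-3\right) \frac{1}{3} + 3\right) = \frac{1}{52} \cdot 1 \left(-1 + 3\right) = \frac{1}{52} \cdot 2 = \frac{1}{26}$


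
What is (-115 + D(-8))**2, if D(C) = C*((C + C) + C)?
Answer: 5929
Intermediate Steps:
D(C) = 3*C**2 (D(C) = C*(2*C + C) = C*(3*C) = 3*C**2)
(-115 + D(-8))**2 = (-115 + 3*(-8)**2)**2 = (-115 + 3*64)**2 = (-115 + 192)**2 = 77**2 = 5929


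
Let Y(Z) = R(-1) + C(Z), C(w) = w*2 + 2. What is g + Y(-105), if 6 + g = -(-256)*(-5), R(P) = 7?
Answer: -1487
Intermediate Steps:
C(w) = 2 + 2*w (C(w) = 2*w + 2 = 2 + 2*w)
Y(Z) = 9 + 2*Z (Y(Z) = 7 + (2 + 2*Z) = 9 + 2*Z)
g = -1286 (g = -6 - (-256)*(-5) = -6 - 64*20 = -6 - 1280 = -1286)
g + Y(-105) = -1286 + (9 + 2*(-105)) = -1286 + (9 - 210) = -1286 - 201 = -1487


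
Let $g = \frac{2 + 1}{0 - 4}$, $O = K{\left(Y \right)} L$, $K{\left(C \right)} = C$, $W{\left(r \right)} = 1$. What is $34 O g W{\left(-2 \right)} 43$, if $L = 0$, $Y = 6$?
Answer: $0$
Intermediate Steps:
$O = 0$ ($O = 6 \cdot 0 = 0$)
$g = - \frac{3}{4}$ ($g = \frac{3}{-4} = 3 \left(- \frac{1}{4}\right) = - \frac{3}{4} \approx -0.75$)
$34 O g W{\left(-2 \right)} 43 = 34 \cdot 0 \left(- \frac{3}{4}\right) 1 \cdot 43 = 34 \cdot 0 \cdot 1 \cdot 43 = 34 \cdot 0 \cdot 43 = 0 \cdot 43 = 0$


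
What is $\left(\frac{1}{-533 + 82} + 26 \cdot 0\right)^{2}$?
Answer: $\frac{1}{203401} \approx 4.9164 \cdot 10^{-6}$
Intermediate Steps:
$\left(\frac{1}{-533 + 82} + 26 \cdot 0\right)^{2} = \left(\frac{1}{-451} + 0\right)^{2} = \left(- \frac{1}{451} + 0\right)^{2} = \left(- \frac{1}{451}\right)^{2} = \frac{1}{203401}$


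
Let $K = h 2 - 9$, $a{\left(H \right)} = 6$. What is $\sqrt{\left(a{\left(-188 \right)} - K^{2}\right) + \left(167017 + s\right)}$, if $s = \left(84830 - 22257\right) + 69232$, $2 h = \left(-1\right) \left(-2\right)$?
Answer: $\sqrt{298779} \approx 546.61$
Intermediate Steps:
$h = 1$ ($h = \frac{\left(-1\right) \left(-2\right)}{2} = \frac{1}{2} \cdot 2 = 1$)
$s = 131805$ ($s = 62573 + 69232 = 131805$)
$K = -7$ ($K = 1 \cdot 2 - 9 = 2 - 9 = -7$)
$\sqrt{\left(a{\left(-188 \right)} - K^{2}\right) + \left(167017 + s\right)} = \sqrt{\left(6 - \left(-7\right)^{2}\right) + \left(167017 + 131805\right)} = \sqrt{\left(6 - 49\right) + 298822} = \sqrt{-43 + 298822} = \sqrt{298779}$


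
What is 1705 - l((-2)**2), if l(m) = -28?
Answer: 1733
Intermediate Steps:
1705 - l((-2)**2) = 1705 - 1*(-28) = 1705 + 28 = 1733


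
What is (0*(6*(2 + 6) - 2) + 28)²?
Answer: 784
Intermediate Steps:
(0*(6*(2 + 6) - 2) + 28)² = (0*(6*8 - 2) + 28)² = (0*(48 - 2) + 28)² = (0*46 + 28)² = (0 + 28)² = 28² = 784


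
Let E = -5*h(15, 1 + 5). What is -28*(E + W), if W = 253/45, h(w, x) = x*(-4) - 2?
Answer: -170884/45 ≈ -3797.4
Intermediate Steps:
h(w, x) = -2 - 4*x (h(w, x) = -4*x - 2 = -2 - 4*x)
E = 130 (E = -5*(-2 - 4*(1 + 5)) = -5*(-2 - 4*6) = -5*(-2 - 24) = -5*(-26) = 130)
W = 253/45 (W = 253*(1/45) = 253/45 ≈ 5.6222)
-28*(E + W) = -28*(130 + 253/45) = -28*6103/45 = -170884/45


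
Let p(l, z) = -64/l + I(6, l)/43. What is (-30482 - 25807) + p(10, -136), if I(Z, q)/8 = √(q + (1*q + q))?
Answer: -281477/5 + 8*√30/43 ≈ -56294.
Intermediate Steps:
I(Z, q) = 8*√3*√q (I(Z, q) = 8*√(q + (1*q + q)) = 8*√(q + (q + q)) = 8*√(q + 2*q) = 8*√(3*q) = 8*(√3*√q) = 8*√3*√q)
p(l, z) = -64/l + 8*√3*√l/43 (p(l, z) = -64/l + (8*√3*√l)/43 = -64/l + (8*√3*√l)*(1/43) = -64/l + 8*√3*√l/43)
(-30482 - 25807) + p(10, -136) = (-30482 - 25807) + (8/43)*(-344 + √3*10^(3/2))/10 = -56289 + (8/43)*(⅒)*(-344 + √3*(10*√10)) = -56289 + (8/43)*(⅒)*(-344 + 10*√30) = -56289 + (-32/5 + 8*√30/43) = -281477/5 + 8*√30/43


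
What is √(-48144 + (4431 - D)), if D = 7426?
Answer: I*√51139 ≈ 226.14*I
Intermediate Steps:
√(-48144 + (4431 - D)) = √(-48144 + (4431 - 1*7426)) = √(-48144 + (4431 - 7426)) = √(-48144 - 2995) = √(-51139) = I*√51139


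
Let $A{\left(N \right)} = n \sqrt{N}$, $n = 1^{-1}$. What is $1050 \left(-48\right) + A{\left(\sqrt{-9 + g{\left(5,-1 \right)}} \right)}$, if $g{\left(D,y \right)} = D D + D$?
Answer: $-50400 + \sqrt[4]{21} \approx -50398.0$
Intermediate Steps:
$g{\left(D,y \right)} = D + D^{2}$ ($g{\left(D,y \right)} = D^{2} + D = D + D^{2}$)
$n = 1$
$A{\left(N \right)} = \sqrt{N}$ ($A{\left(N \right)} = 1 \sqrt{N} = \sqrt{N}$)
$1050 \left(-48\right) + A{\left(\sqrt{-9 + g{\left(5,-1 \right)}} \right)} = 1050 \left(-48\right) + \sqrt{\sqrt{-9 + 5 \left(1 + 5\right)}} = -50400 + \sqrt{\sqrt{-9 + 5 \cdot 6}} = -50400 + \sqrt{\sqrt{-9 + 30}} = -50400 + \sqrt{\sqrt{21}} = -50400 + \sqrt[4]{21}$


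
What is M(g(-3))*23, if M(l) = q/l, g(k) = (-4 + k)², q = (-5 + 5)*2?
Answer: 0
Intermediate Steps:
q = 0 (q = 0*2 = 0)
M(l) = 0 (M(l) = 0/l = 0)
M(g(-3))*23 = 0*23 = 0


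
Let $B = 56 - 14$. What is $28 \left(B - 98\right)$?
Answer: $-1568$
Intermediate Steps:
$B = 42$
$28 \left(B - 98\right) = 28 \left(42 - 98\right) = 28 \left(-56\right) = -1568$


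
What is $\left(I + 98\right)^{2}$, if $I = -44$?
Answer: $2916$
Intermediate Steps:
$\left(I + 98\right)^{2} = \left(-44 + 98\right)^{2} = 54^{2} = 2916$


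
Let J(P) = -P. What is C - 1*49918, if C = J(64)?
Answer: -49982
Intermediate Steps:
C = -64 (C = -1*64 = -64)
C - 1*49918 = -64 - 1*49918 = -64 - 49918 = -49982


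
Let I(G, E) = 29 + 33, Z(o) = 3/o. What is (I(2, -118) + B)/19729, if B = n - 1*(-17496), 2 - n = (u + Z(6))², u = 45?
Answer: 61959/78916 ≈ 0.78513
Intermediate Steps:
n = -8273/4 (n = 2 - (45 + 3/6)² = 2 - (45 + 3*(⅙))² = 2 - (45 + ½)² = 2 - (91/2)² = 2 - 1*8281/4 = 2 - 8281/4 = -8273/4 ≈ -2068.3)
I(G, E) = 62
B = 61711/4 (B = -8273/4 - 1*(-17496) = -8273/4 + 17496 = 61711/4 ≈ 15428.)
(I(2, -118) + B)/19729 = (62 + 61711/4)/19729 = (61959/4)*(1/19729) = 61959/78916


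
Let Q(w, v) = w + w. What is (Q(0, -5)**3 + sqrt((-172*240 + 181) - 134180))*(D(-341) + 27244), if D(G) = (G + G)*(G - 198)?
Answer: 394842*I*sqrt(175279) ≈ 1.6531e+8*I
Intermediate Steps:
Q(w, v) = 2*w
D(G) = 2*G*(-198 + G) (D(G) = (2*G)*(-198 + G) = 2*G*(-198 + G))
(Q(0, -5)**3 + sqrt((-172*240 + 181) - 134180))*(D(-341) + 27244) = ((2*0)**3 + sqrt((-172*240 + 181) - 134180))*(2*(-341)*(-198 - 341) + 27244) = (0**3 + sqrt((-41280 + 181) - 134180))*(2*(-341)*(-539) + 27244) = (0 + sqrt(-41099 - 134180))*(367598 + 27244) = (0 + sqrt(-175279))*394842 = (0 + I*sqrt(175279))*394842 = (I*sqrt(175279))*394842 = 394842*I*sqrt(175279)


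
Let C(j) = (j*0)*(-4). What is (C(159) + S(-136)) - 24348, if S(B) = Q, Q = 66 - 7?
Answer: -24289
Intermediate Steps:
Q = 59
C(j) = 0 (C(j) = 0*(-4) = 0)
S(B) = 59
(C(159) + S(-136)) - 24348 = (0 + 59) - 24348 = 59 - 24348 = -24289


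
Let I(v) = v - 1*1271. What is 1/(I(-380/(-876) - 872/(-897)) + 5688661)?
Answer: 21827/124138692217 ≈ 1.7583e-7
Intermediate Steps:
I(v) = -1271 + v (I(v) = v - 1271 = -1271 + v)
1/(I(-380/(-876) - 872/(-897)) + 5688661) = 1/((-1271 + (-380/(-876) - 872/(-897))) + 5688661) = 1/((-1271 + (-380*(-1/876) - 872*(-1/897))) + 5688661) = 1/((-1271 + (95/219 + 872/897)) + 5688661) = 1/((-1271 + 30687/21827) + 5688661) = 1/(-27711430/21827 + 5688661) = 1/(124138692217/21827) = 21827/124138692217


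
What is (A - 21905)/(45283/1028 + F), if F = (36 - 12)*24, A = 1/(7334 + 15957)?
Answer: -524474655912/14845939601 ≈ -35.328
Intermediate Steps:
A = 1/23291 ≈ 4.2935e-5
F = 576 (F = 24*24 = 576)
(A - 21905)/(45283/1028 + F) = (1/23291 - 21905)/(45283/1028 + 576) = -510189354/(23291*(45283*(1/1028) + 576)) = -510189354/(23291*(45283/1028 + 576)) = -510189354/(23291*637411/1028) = -510189354/23291*1028/637411 = -524474655912/14845939601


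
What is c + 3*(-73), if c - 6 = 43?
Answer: -170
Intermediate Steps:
c = 49 (c = 6 + 43 = 49)
c + 3*(-73) = 49 + 3*(-73) = 49 - 219 = -170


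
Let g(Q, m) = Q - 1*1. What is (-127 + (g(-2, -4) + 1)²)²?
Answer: 15129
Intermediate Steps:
g(Q, m) = -1 + Q (g(Q, m) = Q - 1 = -1 + Q)
(-127 + (g(-2, -4) + 1)²)² = (-127 + ((-1 - 2) + 1)²)² = (-127 + (-3 + 1)²)² = (-127 + (-2)²)² = (-127 + 4)² = (-123)² = 15129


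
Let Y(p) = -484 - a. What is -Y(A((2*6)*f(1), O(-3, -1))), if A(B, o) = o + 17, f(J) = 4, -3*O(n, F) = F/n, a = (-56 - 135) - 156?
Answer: 137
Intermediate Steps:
a = -347 (a = -191 - 156 = -347)
O(n, F) = -F/(3*n)
A(B, o) = 17 + o
Y(p) = -137 (Y(p) = -484 - 1*(-347) = -484 + 347 = -137)
-Y(A((2*6)*f(1), O(-3, -1))) = -1*(-137) = 137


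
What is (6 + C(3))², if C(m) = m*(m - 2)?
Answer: 81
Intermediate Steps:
C(m) = m*(-2 + m)
(6 + C(3))² = (6 + 3*(-2 + 3))² = (6 + 3*1)² = (6 + 3)² = 9² = 81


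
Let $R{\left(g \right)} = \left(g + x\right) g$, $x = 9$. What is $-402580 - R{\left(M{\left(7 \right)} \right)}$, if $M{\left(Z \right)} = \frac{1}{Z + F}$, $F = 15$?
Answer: $- \frac{194848919}{484} \approx -4.0258 \cdot 10^{5}$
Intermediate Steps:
$M{\left(Z \right)} = \frac{1}{15 + Z}$ ($M{\left(Z \right)} = \frac{1}{Z + 15} = \frac{1}{15 + Z}$)
$R{\left(g \right)} = g \left(9 + g\right)$ ($R{\left(g \right)} = \left(g + 9\right) g = \left(9 + g\right) g = g \left(9 + g\right)$)
$-402580 - R{\left(M{\left(7 \right)} \right)} = -402580 - \frac{9 + \frac{1}{15 + 7}}{15 + 7} = -402580 - \frac{9 + \frac{1}{22}}{22} = -402580 - \frac{1}{22} \cdot \frac{199}{22} = -402580 - \frac{199}{484} = - \frac{194848919}{484}$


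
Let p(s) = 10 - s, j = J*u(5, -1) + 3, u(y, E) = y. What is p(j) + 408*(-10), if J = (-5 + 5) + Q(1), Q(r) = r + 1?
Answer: -4083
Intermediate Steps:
Q(r) = 1 + r
J = 2 (J = (-5 + 5) + (1 + 1) = 0 + 2 = 2)
j = 13 (j = 2*5 + 3 = 10 + 3 = 13)
p(j) + 408*(-10) = (10 - 1*13) + 408*(-10) = (10 - 13) - 4080 = -3 - 4080 = -4083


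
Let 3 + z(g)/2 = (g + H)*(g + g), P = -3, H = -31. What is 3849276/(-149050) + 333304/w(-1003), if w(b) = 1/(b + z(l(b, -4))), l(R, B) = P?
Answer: -14928529765238/74525 ≈ -2.0032e+8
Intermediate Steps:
l(R, B) = -3
z(g) = -6 + 4*g*(-31 + g) (z(g) = -6 + 2*((g - 31)*(g + g)) = -6 + 2*((-31 + g)*(2*g)) = -6 + 2*(2*g*(-31 + g)) = -6 + 4*g*(-31 + g))
w(b) = 1/(402 + b) (w(b) = 1/(b + (-6 - 124*(-3) + 4*(-3)²)) = 1/(b + (-6 + 372 + 4*9)) = 1/(b + (-6 + 372 + 36)) = 1/(b + 402) = 1/(402 + b))
3849276/(-149050) + 333304/w(-1003) = 3849276/(-149050) + 333304/(1/(402 - 1003)) = 3849276*(-1/149050) + 333304/(1/(-601)) = -1924638/74525 + 333304/(-1/601) = -1924638/74525 + 333304*(-601) = -1924638/74525 - 200315704 = -14928529765238/74525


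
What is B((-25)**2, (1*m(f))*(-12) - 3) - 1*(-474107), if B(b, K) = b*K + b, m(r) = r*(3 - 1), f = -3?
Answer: 517857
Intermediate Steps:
m(r) = 2*r (m(r) = r*2 = 2*r)
B(b, K) = b + K*b (B(b, K) = K*b + b = b + K*b)
B((-25)**2, (1*m(f))*(-12) - 3) - 1*(-474107) = (-25)**2*(1 + ((1*(2*(-3)))*(-12) - 3)) - 1*(-474107) = 625*(1 + ((1*(-6))*(-12) - 3)) + 474107 = 625*(1 + (-6*(-12) - 3)) + 474107 = 625*(1 + (72 - 3)) + 474107 = 625*(1 + 69) + 474107 = 625*70 + 474107 = 43750 + 474107 = 517857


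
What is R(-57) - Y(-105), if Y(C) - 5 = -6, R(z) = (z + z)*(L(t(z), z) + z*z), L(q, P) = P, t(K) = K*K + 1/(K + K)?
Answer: -363887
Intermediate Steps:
t(K) = K**2 + 1/(2*K)
R(z) = 2*z*(z + z**2) (R(z) = (z + z)*(z + z*z) = (2*z)*(z + z**2) = 2*z*(z + z**2))
Y(C) = -1 (Y(C) = 5 - 6 = -1)
R(-57) - Y(-105) = 2*(-57)**2*(1 - 57) - 1*(-1) = 2*3249*(-56) + 1 = -363888 + 1 = -363887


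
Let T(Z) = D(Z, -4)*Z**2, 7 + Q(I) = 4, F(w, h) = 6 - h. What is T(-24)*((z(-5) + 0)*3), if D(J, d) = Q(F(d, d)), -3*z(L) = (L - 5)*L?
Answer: 86400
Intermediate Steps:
Q(I) = -3 (Q(I) = -7 + 4 = -3)
z(L) = -L*(-5 + L)/3 (z(L) = -(L - 5)*L/3 = -(-5 + L)*L/3 = -L*(-5 + L)/3)
D(J, d) = -3
T(Z) = -3*Z**2
T(-24)*((z(-5) + 0)*3) = (-3*(-24)**2)*(((1/3)*(-5)*(5 - 1*(-5)) + 0)*3) = (-3*576)*(((1/3)*(-5)*(5 + 5) + 0)*3) = -1728*((1/3)*(-5)*10 + 0)*3 = -1728*(-50/3 + 0)*3 = -(-28800)*3 = -1728*(-50) = 86400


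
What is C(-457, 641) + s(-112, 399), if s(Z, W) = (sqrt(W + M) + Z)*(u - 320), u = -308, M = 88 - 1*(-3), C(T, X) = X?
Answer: 70977 - 4396*sqrt(10) ≈ 57076.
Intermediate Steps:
M = 91 (M = 88 + 3 = 91)
s(Z, W) = -628*Z - 628*sqrt(91 + W) (s(Z, W) = (sqrt(W + 91) + Z)*(-308 - 320) = (sqrt(91 + W) + Z)*(-628) = (Z + sqrt(91 + W))*(-628) = -628*Z - 628*sqrt(91 + W))
C(-457, 641) + s(-112, 399) = 641 + (-628*(-112) - 628*sqrt(91 + 399)) = 641 + (70336 - 4396*sqrt(10)) = 70977 - 4396*sqrt(10)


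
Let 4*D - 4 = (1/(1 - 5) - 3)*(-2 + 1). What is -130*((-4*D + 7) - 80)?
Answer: 20865/2 ≈ 10433.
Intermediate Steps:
D = 29/16 (D = 1 + ((1/(1 - 5) - 3)*(-2 + 1))/4 = 1 + ((1/(-4) - 3)*(-1))/4 = 1 + ((-¼ - 3)*(-1))/4 = 1 + (-13/4*(-1))/4 = 1 + (¼)*(13/4) = 1 + 13/16 = 29/16 ≈ 1.8125)
-130*((-4*D + 7) - 80) = -130*((-4*29/16 + 7) - 80) = -130*((-29/4 + 7) - 80) = -130*(-¼ - 80) = -130*(-321/4) = 20865/2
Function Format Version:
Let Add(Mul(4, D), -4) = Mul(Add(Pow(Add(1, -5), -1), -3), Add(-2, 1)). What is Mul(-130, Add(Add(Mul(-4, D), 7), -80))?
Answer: Rational(20865, 2) ≈ 10433.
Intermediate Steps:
D = Rational(29, 16) (D = Add(1, Mul(Rational(1, 4), Mul(Add(Pow(Add(1, -5), -1), -3), Add(-2, 1)))) = Add(1, Mul(Rational(1, 4), Mul(Add(Pow(-4, -1), -3), -1))) = Add(1, Mul(Rational(1, 4), Mul(Add(Rational(-1, 4), -3), -1))) = Add(1, Mul(Rational(1, 4), Mul(Rational(-13, 4), -1))) = Add(1, Mul(Rational(1, 4), Rational(13, 4))) = Add(1, Rational(13, 16)) = Rational(29, 16) ≈ 1.8125)
Mul(-130, Add(Add(Mul(-4, D), 7), -80)) = Mul(-130, Add(Add(Mul(-4, Rational(29, 16)), 7), -80)) = Mul(-130, Add(Add(Rational(-29, 4), 7), -80)) = Mul(-130, Add(Rational(-1, 4), -80)) = Mul(-130, Rational(-321, 4)) = Rational(20865, 2)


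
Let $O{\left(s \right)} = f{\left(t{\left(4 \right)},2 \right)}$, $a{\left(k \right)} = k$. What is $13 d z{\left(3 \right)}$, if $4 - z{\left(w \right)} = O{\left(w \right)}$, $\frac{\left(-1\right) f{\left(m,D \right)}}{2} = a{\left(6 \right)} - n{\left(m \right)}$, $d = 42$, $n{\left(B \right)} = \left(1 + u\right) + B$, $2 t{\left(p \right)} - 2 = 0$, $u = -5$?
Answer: $12012$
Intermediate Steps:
$t{\left(p \right)} = 1$ ($t{\left(p \right)} = 1 + \frac{1}{2} \cdot 0 = 1 + 0 = 1$)
$n{\left(B \right)} = -4 + B$ ($n{\left(B \right)} = \left(1 - 5\right) + B = -4 + B$)
$f{\left(m,D \right)} = -20 + 2 m$ ($f{\left(m,D \right)} = - 2 \left(6 - \left(-4 + m\right)\right) = - 2 \left(10 - m\right) = -20 + 2 m$)
$O{\left(s \right)} = -18$ ($O{\left(s \right)} = -20 + 2 \cdot 1 = -20 + 2 = -18$)
$z{\left(w \right)} = 22$ ($z{\left(w \right)} = 4 - -18 = 4 + 18 = 22$)
$13 d z{\left(3 \right)} = 13 \cdot 42 \cdot 22 = 546 \cdot 22 = 12012$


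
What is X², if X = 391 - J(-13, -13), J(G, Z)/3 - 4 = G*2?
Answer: 208849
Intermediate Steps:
J(G, Z) = 12 + 6*G (J(G, Z) = 12 + 3*(G*2) = 12 + 3*(2*G) = 12 + 6*G)
X = 457 (X = 391 - (12 + 6*(-13)) = 391 - (12 - 78) = 391 - 1*(-66) = 391 + 66 = 457)
X² = 457² = 208849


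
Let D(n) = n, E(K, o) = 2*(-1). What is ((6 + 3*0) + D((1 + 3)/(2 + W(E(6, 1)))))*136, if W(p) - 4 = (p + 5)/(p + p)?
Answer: 19312/21 ≈ 919.62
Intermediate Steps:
E(K, o) = -2
W(p) = 4 + (5 + p)/(2*p) (W(p) = 4 + (p + 5)/(p + p) = 4 + (5 + p)/((2*p)) = 4 + (5 + p)*(1/(2*p)) = 4 + (5 + p)/(2*p))
((6 + 3*0) + D((1 + 3)/(2 + W(E(6, 1)))))*136 = ((6 + 3*0) + (1 + 3)/(2 + (½)*(5 + 9*(-2))/(-2)))*136 = ((6 + 0) + 4/(2 + (½)*(-½)*(5 - 18)))*136 = (6 + 4/(2 + (½)*(-½)*(-13)))*136 = (6 + 4/(2 + 13/4))*136 = (6 + 4/(21/4))*136 = (6 + 4*(4/21))*136 = (6 + 16/21)*136 = (142/21)*136 = 19312/21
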